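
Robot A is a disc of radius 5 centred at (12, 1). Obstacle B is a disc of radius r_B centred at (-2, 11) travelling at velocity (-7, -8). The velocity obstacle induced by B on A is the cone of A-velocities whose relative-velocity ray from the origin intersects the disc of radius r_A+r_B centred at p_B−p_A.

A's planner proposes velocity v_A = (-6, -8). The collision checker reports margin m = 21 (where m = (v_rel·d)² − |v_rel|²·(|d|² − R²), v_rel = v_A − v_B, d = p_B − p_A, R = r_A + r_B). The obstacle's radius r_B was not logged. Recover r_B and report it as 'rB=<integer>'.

m = 21
d = (-14, 10);  v_rel = (1, 0),  |v_rel|² = 1
v_rel×d = (1)·(10) − (0)·(-14) = 10
since m = R²·1 − 10²:  R² = (100 + 21) / 1 = 121
R = √121 = 11  ⇒  r_B = 11 − 5 = 6

rB=6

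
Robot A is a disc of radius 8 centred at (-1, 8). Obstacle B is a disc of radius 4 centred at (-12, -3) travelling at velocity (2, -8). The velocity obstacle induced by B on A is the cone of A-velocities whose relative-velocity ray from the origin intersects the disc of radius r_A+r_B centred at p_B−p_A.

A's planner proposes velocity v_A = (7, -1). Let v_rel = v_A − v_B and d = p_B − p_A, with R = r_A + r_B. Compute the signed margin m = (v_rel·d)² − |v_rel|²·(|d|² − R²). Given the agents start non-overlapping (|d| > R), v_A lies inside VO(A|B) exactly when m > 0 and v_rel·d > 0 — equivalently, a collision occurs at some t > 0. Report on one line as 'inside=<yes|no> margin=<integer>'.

d = (-11, -11),  |d|² = 242;  R = 8+4 = 12,  c = 242−12² = 98
v_rel = (5, 7),  |v_rel|² = 74;  v_rel·d = (5)·(-11) + (7)·(-11) = -132
74·t² + 264·t + 98 = 0  ⇒  m = (-132)² − 74·98 = 10172
m = 10172 > 0,  v_rel·d = -132 < 0  ⇒  outside

inside=no margin=10172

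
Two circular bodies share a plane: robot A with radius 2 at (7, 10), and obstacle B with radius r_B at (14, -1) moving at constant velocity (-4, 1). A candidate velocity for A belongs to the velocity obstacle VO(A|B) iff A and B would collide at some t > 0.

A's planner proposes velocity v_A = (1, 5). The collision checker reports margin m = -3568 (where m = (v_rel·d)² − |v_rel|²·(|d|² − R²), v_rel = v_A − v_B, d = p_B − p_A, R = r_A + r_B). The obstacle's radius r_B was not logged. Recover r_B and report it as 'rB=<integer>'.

m = -3568
d = (7, -11);  v_rel = (5, 4),  |v_rel|² = 41
v_rel×d = (5)·(-11) − (4)·(7) = -83
since m = R²·41 − (-83)²:  R² = (6889 + -3568) / 41 = 81
R = √81 = 9  ⇒  r_B = 9 − 2 = 7

rB=7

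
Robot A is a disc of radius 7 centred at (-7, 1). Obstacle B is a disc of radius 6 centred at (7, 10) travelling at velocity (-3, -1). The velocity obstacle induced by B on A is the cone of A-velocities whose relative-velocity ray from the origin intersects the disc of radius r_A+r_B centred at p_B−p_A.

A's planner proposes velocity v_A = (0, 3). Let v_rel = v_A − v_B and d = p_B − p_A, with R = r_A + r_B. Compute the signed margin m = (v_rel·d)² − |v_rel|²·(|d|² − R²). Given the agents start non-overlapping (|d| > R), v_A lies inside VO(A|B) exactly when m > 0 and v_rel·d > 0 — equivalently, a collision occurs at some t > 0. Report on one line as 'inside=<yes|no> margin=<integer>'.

d = (14, 9),  |d|² = 277;  R = 7+6 = 13,  c = 277−13² = 108
v_rel = (3, 4),  |v_rel|² = 25;  v_rel·d = (3)·(14) + (4)·(9) = 78
25·t² − 156·t + 108 = 0  ⇒  m = 78² − 25·108 = 3384
m = 3384 > 0,  v_rel·d = 78 > 0  ⇒  inside

inside=yes margin=3384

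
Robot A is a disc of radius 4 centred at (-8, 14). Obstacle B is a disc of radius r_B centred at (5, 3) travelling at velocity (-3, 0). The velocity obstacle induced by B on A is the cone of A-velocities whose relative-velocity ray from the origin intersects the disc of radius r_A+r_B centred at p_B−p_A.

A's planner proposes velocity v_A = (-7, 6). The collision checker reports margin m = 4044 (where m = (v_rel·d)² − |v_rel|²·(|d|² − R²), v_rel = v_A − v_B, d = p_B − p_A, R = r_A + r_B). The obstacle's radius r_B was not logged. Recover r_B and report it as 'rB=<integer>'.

m = 4044
d = (13, -11);  v_rel = (-4, 6),  |v_rel|² = 52
v_rel×d = (-4)·(-11) − (6)·(13) = -34
since m = R²·52 − (-34)²:  R² = (1156 + 4044) / 52 = 100
R = √100 = 10  ⇒  r_B = 10 − 4 = 6

rB=6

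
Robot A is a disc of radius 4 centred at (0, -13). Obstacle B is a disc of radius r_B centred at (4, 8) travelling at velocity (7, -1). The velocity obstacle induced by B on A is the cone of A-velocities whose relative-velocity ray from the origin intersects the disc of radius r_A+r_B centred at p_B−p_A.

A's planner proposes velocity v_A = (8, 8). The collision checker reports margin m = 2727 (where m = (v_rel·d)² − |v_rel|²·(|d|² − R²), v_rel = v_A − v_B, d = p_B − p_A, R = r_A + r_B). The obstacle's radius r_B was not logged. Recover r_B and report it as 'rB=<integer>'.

m = 2727
d = (4, 21);  v_rel = (1, 9),  |v_rel|² = 82
v_rel×d = (1)·(21) − (9)·(4) = -15
since m = R²·82 − (-15)²:  R² = (225 + 2727) / 82 = 36
R = √36 = 6  ⇒  r_B = 6 − 4 = 2

rB=2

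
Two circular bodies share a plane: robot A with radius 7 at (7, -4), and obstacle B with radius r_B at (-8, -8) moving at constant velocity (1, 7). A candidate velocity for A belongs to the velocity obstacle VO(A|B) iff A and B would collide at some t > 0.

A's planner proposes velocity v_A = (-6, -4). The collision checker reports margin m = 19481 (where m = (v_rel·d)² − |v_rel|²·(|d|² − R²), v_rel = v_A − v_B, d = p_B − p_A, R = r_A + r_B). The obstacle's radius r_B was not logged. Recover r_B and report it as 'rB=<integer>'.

m = 19481
d = (-15, -4);  v_rel = (-7, -11),  |v_rel|² = 170
v_rel×d = (-7)·(-4) − (-11)·(-15) = -137
since m = R²·170 − (-137)²:  R² = (18769 + 19481) / 170 = 225
R = √225 = 15  ⇒  r_B = 15 − 7 = 8

rB=8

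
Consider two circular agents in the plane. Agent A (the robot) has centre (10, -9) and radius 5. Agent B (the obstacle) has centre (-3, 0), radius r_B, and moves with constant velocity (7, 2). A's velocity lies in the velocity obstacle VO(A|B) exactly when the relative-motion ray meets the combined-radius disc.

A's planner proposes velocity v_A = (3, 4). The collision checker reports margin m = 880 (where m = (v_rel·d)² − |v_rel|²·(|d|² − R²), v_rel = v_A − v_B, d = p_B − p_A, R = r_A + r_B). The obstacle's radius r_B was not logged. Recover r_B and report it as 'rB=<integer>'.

m = 880
d = (-13, 9);  v_rel = (-4, 2),  |v_rel|² = 20
v_rel×d = (-4)·(9) − (2)·(-13) = -10
since m = R²·20 − (-10)²:  R² = (100 + 880) / 20 = 49
R = √49 = 7  ⇒  r_B = 7 − 5 = 2

rB=2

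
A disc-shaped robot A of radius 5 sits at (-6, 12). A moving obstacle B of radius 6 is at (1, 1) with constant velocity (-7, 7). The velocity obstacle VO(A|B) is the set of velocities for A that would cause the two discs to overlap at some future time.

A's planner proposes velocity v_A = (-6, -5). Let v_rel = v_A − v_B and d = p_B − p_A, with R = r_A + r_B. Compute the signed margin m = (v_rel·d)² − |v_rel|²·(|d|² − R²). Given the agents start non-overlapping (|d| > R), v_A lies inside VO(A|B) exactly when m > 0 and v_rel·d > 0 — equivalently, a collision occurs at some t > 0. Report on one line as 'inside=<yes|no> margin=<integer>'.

d = (7, -11),  |d|² = 170;  R = 5+6 = 11,  c = 170−11² = 49
v_rel = (1, -12),  |v_rel|² = 145;  v_rel·d = (1)·(7) + (-12)·(-11) = 139
145·t² − 278·t + 49 = 0  ⇒  m = 139² − 145·49 = 12216
m = 12216 > 0,  v_rel·d = 139 > 0  ⇒  inside

inside=yes margin=12216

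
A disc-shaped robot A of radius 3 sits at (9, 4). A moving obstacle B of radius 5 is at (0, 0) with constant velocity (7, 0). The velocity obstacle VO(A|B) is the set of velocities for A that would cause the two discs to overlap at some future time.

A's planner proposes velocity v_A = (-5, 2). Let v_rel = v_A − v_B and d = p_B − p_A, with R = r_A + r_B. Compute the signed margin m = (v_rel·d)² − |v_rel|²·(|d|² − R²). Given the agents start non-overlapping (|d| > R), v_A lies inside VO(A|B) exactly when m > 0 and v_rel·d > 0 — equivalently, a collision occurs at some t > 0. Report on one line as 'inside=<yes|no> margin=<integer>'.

d = (-9, -4),  |d|² = 97;  R = 3+5 = 8,  c = 97−8² = 33
v_rel = (-12, 2),  |v_rel|² = 148;  v_rel·d = (-12)·(-9) + (2)·(-4) = 100
148·t² − 200·t + 33 = 0  ⇒  m = 100² − 148·33 = 5116
m = 5116 > 0,  v_rel·d = 100 > 0  ⇒  inside

inside=yes margin=5116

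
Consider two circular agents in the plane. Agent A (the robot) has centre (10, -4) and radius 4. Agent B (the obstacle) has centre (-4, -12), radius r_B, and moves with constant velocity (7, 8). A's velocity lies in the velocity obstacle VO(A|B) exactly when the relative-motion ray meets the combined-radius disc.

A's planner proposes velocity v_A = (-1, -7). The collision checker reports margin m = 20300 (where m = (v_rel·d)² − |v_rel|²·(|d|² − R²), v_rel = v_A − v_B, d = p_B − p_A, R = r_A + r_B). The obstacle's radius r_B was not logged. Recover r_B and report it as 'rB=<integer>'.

m = 20300
d = (-14, -8);  v_rel = (-8, -15),  |v_rel|² = 289
v_rel×d = (-8)·(-8) − (-15)·(-14) = -146
since m = R²·289 − (-146)²:  R² = (21316 + 20300) / 289 = 144
R = √144 = 12  ⇒  r_B = 12 − 4 = 8

rB=8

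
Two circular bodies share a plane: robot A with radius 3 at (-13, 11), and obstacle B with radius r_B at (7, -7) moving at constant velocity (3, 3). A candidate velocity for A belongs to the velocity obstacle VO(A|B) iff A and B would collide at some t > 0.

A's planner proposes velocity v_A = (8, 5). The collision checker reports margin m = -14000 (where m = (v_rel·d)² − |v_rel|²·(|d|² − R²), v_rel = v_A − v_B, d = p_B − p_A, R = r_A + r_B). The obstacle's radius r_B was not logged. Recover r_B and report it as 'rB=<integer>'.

m = -14000
d = (20, -18);  v_rel = (5, 2),  |v_rel|² = 29
v_rel×d = (5)·(-18) − (2)·(20) = -130
since m = R²·29 − (-130)²:  R² = (16900 + -14000) / 29 = 100
R = √100 = 10  ⇒  r_B = 10 − 3 = 7

rB=7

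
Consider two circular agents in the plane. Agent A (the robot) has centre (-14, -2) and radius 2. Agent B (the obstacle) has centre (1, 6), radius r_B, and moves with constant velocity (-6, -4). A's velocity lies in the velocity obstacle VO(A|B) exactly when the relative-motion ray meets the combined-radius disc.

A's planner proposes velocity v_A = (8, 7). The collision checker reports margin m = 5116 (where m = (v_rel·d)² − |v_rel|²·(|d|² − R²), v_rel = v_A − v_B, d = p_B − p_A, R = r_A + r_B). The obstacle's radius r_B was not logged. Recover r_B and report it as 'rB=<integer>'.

m = 5116
d = (15, 8);  v_rel = (14, 11),  |v_rel|² = 317
v_rel×d = (14)·(8) − (11)·(15) = -53
since m = R²·317 − (-53)²:  R² = (2809 + 5116) / 317 = 25
R = √25 = 5  ⇒  r_B = 5 − 2 = 3

rB=3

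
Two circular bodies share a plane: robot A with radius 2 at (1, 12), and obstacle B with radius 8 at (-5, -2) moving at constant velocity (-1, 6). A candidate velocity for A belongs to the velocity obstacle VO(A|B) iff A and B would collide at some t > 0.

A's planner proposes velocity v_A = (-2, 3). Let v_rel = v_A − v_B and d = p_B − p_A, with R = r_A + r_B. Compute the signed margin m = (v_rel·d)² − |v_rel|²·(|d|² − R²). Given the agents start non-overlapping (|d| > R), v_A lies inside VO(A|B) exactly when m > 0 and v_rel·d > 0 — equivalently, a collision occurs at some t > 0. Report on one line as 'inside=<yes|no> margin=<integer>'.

d = (-6, -14),  |d|² = 232;  R = 2+8 = 10,  c = 232−10² = 132
v_rel = (-1, -3),  |v_rel|² = 10;  v_rel·d = (-1)·(-6) + (-3)·(-14) = 48
10·t² − 96·t + 132 = 0  ⇒  m = 48² − 10·132 = 984
m = 984 > 0,  v_rel·d = 48 > 0  ⇒  inside

inside=yes margin=984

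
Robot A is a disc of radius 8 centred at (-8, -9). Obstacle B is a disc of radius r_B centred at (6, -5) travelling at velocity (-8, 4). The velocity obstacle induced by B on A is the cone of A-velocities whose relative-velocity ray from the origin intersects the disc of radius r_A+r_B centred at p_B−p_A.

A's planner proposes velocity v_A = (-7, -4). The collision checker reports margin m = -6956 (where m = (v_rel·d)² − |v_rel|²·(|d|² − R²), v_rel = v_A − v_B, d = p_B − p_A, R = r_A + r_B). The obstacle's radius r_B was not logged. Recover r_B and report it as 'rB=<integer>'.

m = -6956
d = (14, 4);  v_rel = (1, -8),  |v_rel|² = 65
v_rel×d = (1)·(4) − (-8)·(14) = 116
since m = R²·65 − 116²:  R² = (13456 + -6956) / 65 = 100
R = √100 = 10  ⇒  r_B = 10 − 8 = 2

rB=2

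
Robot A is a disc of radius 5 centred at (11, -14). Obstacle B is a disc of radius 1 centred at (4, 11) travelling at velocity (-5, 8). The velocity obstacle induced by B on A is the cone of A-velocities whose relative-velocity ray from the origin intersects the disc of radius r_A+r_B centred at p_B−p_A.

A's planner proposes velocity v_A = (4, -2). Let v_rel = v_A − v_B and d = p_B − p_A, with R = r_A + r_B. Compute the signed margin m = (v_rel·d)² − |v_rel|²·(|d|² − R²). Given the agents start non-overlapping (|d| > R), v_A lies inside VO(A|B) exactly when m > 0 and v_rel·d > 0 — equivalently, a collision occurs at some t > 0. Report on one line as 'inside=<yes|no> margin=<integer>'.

d = (-7, 25),  |d|² = 674;  R = 5+1 = 6,  c = 674−6² = 638
v_rel = (9, -10),  |v_rel|² = 181;  v_rel·d = (9)·(-7) + (-10)·(25) = -313
181·t² + 626·t + 638 = 0  ⇒  m = (-313)² − 181·638 = -17509
m = -17509 < 0,  v_rel·d = -313 < 0  ⇒  outside

inside=no margin=-17509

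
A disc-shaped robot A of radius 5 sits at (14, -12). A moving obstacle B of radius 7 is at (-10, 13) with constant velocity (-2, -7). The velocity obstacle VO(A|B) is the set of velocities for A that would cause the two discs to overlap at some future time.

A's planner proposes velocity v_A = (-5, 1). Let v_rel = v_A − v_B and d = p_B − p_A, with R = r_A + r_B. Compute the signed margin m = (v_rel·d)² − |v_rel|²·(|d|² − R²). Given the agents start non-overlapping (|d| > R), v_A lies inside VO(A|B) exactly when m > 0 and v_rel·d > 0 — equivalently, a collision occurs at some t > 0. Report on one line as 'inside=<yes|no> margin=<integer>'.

d = (-24, 25),  |d|² = 1201;  R = 5+7 = 12,  c = 1201−12² = 1057
v_rel = (-3, 8),  |v_rel|² = 73;  v_rel·d = (-3)·(-24) + (8)·(25) = 272
73·t² − 544·t + 1057 = 0  ⇒  m = 272² − 73·1057 = -3177
m = -3177 < 0,  v_rel·d = 272 > 0  ⇒  outside

inside=no margin=-3177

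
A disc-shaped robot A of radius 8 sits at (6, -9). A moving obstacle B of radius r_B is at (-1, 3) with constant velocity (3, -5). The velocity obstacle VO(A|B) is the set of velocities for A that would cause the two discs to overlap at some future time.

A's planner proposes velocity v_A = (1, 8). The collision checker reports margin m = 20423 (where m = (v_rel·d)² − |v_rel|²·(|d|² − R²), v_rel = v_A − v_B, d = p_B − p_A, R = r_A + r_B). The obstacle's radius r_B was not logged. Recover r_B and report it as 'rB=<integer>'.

m = 20423
d = (-7, 12);  v_rel = (-2, 13),  |v_rel|² = 173
v_rel×d = (-2)·(12) − (13)·(-7) = 67
since m = R²·173 − 67²:  R² = (4489 + 20423) / 173 = 144
R = √144 = 12  ⇒  r_B = 12 − 8 = 4

rB=4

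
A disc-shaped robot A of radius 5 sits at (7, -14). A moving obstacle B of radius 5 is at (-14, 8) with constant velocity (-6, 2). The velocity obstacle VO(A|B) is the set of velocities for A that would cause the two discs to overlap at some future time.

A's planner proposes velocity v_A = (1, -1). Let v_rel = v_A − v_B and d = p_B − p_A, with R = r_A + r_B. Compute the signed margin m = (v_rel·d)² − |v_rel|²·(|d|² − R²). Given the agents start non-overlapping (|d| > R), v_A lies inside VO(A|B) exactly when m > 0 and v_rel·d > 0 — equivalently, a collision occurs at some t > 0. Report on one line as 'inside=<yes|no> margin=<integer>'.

d = (-21, 22),  |d|² = 925;  R = 5+5 = 10,  c = 925−10² = 825
v_rel = (7, -3),  |v_rel|² = 58;  v_rel·d = (7)·(-21) + (-3)·(22) = -213
58·t² + 426·t + 825 = 0  ⇒  m = (-213)² − 58·825 = -2481
m = -2481 < 0,  v_rel·d = -213 < 0  ⇒  outside

inside=no margin=-2481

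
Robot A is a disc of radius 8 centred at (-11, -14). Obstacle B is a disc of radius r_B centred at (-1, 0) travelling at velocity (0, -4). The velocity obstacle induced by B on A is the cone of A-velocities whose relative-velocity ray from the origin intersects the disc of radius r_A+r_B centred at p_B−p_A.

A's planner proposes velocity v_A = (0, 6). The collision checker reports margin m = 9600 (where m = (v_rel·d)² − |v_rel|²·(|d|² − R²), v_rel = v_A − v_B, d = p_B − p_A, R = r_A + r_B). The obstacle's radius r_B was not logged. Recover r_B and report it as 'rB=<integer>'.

m = 9600
d = (10, 14);  v_rel = (0, 10),  |v_rel|² = 100
v_rel×d = (0)·(14) − (10)·(10) = -100
since m = R²·100 − (-100)²:  R² = (10000 + 9600) / 100 = 196
R = √196 = 14  ⇒  r_B = 14 − 8 = 6

rB=6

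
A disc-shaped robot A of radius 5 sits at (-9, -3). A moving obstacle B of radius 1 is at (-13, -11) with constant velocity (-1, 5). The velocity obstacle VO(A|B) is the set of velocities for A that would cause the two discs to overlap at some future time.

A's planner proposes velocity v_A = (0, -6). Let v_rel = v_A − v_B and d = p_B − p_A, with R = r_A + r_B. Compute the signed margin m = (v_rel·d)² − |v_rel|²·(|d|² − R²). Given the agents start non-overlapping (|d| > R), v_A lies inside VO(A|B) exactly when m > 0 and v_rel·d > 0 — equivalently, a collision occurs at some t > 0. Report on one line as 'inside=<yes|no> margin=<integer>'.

d = (-4, -8),  |d|² = 80;  R = 5+1 = 6,  c = 80−6² = 44
v_rel = (1, -11),  |v_rel|² = 122;  v_rel·d = (1)·(-4) + (-11)·(-8) = 84
122·t² − 168·t + 44 = 0  ⇒  m = 84² − 122·44 = 1688
m = 1688 > 0,  v_rel·d = 84 > 0  ⇒  inside

inside=yes margin=1688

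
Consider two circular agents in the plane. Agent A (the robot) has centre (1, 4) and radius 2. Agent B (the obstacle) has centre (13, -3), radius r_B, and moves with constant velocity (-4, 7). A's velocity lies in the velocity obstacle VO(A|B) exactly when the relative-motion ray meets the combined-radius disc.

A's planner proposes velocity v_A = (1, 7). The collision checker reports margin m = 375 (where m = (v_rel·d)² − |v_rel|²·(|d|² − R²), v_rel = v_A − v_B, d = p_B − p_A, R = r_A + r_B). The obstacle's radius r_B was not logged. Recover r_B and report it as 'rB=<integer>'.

m = 375
d = (12, -7);  v_rel = (5, 0),  |v_rel|² = 25
v_rel×d = (5)·(-7) − (0)·(12) = -35
since m = R²·25 − (-35)²:  R² = (1225 + 375) / 25 = 64
R = √64 = 8  ⇒  r_B = 8 − 2 = 6

rB=6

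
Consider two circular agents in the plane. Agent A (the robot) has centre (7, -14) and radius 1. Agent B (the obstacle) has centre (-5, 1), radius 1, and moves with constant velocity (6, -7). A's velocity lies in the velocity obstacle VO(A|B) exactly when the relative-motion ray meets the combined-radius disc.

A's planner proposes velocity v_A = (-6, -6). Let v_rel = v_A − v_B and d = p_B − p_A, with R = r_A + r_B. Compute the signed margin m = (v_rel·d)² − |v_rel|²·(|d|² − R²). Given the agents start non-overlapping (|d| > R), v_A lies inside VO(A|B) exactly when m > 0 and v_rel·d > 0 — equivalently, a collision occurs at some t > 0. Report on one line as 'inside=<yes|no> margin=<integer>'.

d = (-12, 15),  |d|² = 369;  R = 1+1 = 2,  c = 369−2² = 365
v_rel = (-12, 1),  |v_rel|² = 145;  v_rel·d = (-12)·(-12) + (1)·(15) = 159
145·t² − 318·t + 365 = 0  ⇒  m = 159² − 145·365 = -27644
m = -27644 < 0,  v_rel·d = 159 > 0  ⇒  outside

inside=no margin=-27644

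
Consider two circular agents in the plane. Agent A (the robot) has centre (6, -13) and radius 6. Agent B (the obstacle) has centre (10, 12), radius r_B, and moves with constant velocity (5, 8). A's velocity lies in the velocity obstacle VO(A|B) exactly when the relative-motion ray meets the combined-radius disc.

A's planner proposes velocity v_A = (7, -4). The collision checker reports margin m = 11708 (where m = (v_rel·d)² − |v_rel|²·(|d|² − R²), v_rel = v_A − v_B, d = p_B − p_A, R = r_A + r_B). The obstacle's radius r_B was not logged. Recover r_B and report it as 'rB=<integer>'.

m = 11708
d = (4, 25);  v_rel = (2, -12),  |v_rel|² = 148
v_rel×d = (2)·(25) − (-12)·(4) = 98
since m = R²·148 − 98²:  R² = (9604 + 11708) / 148 = 144
R = √144 = 12  ⇒  r_B = 12 − 6 = 6

rB=6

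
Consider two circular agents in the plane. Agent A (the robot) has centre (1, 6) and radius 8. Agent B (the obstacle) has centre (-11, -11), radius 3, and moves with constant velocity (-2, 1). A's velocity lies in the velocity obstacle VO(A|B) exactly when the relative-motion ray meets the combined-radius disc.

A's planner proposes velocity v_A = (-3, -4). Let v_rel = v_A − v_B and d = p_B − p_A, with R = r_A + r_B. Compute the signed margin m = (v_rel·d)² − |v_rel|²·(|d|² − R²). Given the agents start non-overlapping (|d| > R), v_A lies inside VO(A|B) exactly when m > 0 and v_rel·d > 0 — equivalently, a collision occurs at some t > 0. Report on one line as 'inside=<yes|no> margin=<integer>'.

d = (-12, -17),  |d|² = 433;  R = 8+3 = 11,  c = 433−11² = 312
v_rel = (-1, -5),  |v_rel|² = 26;  v_rel·d = (-1)·(-12) + (-5)·(-17) = 97
26·t² − 194·t + 312 = 0  ⇒  m = 97² − 26·312 = 1297
m = 1297 > 0,  v_rel·d = 97 > 0  ⇒  inside

inside=yes margin=1297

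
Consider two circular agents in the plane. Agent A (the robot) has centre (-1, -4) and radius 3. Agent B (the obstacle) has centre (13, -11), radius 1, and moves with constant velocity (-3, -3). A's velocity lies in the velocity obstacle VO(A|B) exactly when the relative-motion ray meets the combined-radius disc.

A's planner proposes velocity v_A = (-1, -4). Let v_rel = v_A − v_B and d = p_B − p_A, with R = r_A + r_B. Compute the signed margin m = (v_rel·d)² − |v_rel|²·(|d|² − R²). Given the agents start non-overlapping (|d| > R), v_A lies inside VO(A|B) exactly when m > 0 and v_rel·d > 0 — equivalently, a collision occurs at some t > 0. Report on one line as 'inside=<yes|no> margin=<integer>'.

d = (14, -7),  |d|² = 245;  R = 3+1 = 4,  c = 245−4² = 229
v_rel = (2, -1),  |v_rel|² = 5;  v_rel·d = (2)·(14) + (-1)·(-7) = 35
5·t² − 70·t + 229 = 0  ⇒  m = 35² − 5·229 = 80
m = 80 > 0,  v_rel·d = 35 > 0  ⇒  inside

inside=yes margin=80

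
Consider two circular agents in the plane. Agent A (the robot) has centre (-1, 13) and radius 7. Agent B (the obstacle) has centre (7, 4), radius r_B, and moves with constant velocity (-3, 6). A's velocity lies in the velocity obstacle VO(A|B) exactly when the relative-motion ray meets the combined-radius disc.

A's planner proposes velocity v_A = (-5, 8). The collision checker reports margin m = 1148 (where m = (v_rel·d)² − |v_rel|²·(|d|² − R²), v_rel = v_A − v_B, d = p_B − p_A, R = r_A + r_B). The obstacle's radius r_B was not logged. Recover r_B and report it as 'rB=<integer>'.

m = 1148
d = (8, -9);  v_rel = (-2, 2),  |v_rel|² = 8
v_rel×d = (-2)·(-9) − (2)·(8) = 2
since m = R²·8 − 2²:  R² = (4 + 1148) / 8 = 144
R = √144 = 12  ⇒  r_B = 12 − 7 = 5

rB=5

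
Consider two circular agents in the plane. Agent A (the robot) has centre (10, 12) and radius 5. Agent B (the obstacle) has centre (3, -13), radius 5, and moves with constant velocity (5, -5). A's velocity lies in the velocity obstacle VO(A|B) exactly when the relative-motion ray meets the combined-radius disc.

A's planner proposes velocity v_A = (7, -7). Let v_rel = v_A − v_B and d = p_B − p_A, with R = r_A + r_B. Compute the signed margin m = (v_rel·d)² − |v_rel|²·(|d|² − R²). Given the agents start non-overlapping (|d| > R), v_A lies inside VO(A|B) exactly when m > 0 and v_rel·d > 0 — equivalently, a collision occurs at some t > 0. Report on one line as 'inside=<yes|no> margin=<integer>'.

d = (-7, -25),  |d|² = 674;  R = 5+5 = 10,  c = 674−10² = 574
v_rel = (2, -2),  |v_rel|² = 8;  v_rel·d = (2)·(-7) + (-2)·(-25) = 36
8·t² − 72·t + 574 = 0  ⇒  m = 36² − 8·574 = -3296
m = -3296 < 0,  v_rel·d = 36 > 0  ⇒  outside

inside=no margin=-3296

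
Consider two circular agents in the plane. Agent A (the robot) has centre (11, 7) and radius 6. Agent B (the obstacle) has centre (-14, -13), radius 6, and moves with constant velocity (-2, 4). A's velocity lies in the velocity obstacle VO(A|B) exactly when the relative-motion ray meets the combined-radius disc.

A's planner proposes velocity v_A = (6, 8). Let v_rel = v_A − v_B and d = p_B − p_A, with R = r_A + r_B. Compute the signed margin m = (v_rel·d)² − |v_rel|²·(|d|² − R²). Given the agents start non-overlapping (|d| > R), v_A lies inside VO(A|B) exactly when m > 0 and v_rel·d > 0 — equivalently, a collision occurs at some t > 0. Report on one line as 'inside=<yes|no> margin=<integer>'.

d = (-25, -20),  |d|² = 1025;  R = 6+6 = 12,  c = 1025−12² = 881
v_rel = (8, 4),  |v_rel|² = 80;  v_rel·d = (8)·(-25) + (4)·(-20) = -280
80·t² + 560·t + 881 = 0  ⇒  m = (-280)² − 80·881 = 7920
m = 7920 > 0,  v_rel·d = -280 < 0  ⇒  outside

inside=no margin=7920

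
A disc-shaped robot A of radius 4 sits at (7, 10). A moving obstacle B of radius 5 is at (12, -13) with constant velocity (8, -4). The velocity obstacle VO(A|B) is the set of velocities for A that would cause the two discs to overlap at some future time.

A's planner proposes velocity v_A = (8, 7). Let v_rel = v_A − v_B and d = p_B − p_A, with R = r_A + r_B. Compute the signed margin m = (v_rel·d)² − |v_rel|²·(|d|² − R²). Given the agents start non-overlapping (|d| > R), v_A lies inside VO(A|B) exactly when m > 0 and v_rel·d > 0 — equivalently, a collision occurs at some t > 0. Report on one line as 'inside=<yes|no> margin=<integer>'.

d = (5, -23),  |d|² = 554;  R = 4+5 = 9,  c = 554−9² = 473
v_rel = (0, 11),  |v_rel|² = 121;  v_rel·d = (0)·(5) + (11)·(-23) = -253
121·t² + 506·t + 473 = 0  ⇒  m = (-253)² − 121·473 = 6776
m = 6776 > 0,  v_rel·d = -253 < 0  ⇒  outside

inside=no margin=6776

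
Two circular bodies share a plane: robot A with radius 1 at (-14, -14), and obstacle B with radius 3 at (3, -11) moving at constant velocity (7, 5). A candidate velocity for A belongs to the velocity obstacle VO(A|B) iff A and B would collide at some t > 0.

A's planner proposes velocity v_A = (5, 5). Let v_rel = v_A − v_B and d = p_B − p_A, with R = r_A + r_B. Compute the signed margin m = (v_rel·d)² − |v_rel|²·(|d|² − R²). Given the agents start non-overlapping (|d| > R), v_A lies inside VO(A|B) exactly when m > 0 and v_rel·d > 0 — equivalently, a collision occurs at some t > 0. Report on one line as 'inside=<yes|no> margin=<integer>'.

d = (17, 3),  |d|² = 298;  R = 1+3 = 4,  c = 298−4² = 282
v_rel = (-2, 0),  |v_rel|² = 4;  v_rel·d = (-2)·(17) + (0)·(3) = -34
4·t² + 68·t + 282 = 0  ⇒  m = (-34)² − 4·282 = 28
m = 28 > 0,  v_rel·d = -34 < 0  ⇒  outside

inside=no margin=28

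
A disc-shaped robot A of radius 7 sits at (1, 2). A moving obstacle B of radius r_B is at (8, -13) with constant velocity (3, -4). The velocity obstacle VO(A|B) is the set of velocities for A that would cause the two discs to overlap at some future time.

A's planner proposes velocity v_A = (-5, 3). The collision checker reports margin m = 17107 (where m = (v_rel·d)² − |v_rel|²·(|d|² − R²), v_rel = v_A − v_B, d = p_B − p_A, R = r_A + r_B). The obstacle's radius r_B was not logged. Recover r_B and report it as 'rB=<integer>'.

m = 17107
d = (7, -15);  v_rel = (-8, 7),  |v_rel|² = 113
v_rel×d = (-8)·(-15) − (7)·(7) = 71
since m = R²·113 − 71²:  R² = (5041 + 17107) / 113 = 196
R = √196 = 14  ⇒  r_B = 14 − 7 = 7

rB=7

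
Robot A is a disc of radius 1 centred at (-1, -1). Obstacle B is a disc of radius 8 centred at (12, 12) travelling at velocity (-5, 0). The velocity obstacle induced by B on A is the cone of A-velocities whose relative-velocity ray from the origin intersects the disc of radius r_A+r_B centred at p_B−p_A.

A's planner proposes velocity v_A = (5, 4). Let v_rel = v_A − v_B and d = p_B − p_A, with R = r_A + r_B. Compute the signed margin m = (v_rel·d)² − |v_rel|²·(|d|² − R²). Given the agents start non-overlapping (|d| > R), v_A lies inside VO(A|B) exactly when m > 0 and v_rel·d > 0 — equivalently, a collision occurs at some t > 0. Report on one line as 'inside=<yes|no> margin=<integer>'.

d = (13, 13),  |d|² = 338;  R = 1+8 = 9,  c = 338−9² = 257
v_rel = (10, 4),  |v_rel|² = 116;  v_rel·d = (10)·(13) + (4)·(13) = 182
116·t² − 364·t + 257 = 0  ⇒  m = 182² − 116·257 = 3312
m = 3312 > 0,  v_rel·d = 182 > 0  ⇒  inside

inside=yes margin=3312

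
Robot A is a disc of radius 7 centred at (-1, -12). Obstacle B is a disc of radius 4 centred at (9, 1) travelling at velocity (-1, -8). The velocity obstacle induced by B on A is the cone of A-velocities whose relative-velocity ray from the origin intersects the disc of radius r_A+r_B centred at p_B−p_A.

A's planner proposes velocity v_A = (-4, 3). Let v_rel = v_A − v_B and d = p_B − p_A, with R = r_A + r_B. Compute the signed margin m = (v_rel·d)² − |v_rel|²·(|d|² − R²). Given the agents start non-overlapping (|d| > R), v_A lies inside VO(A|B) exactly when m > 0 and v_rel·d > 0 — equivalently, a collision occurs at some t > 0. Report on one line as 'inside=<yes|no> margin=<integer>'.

d = (10, 13),  |d|² = 269;  R = 7+4 = 11,  c = 269−11² = 148
v_rel = (-3, 11),  |v_rel|² = 130;  v_rel·d = (-3)·(10) + (11)·(13) = 113
130·t² − 226·t + 148 = 0  ⇒  m = 113² − 130·148 = -6471
m = -6471 < 0,  v_rel·d = 113 > 0  ⇒  outside

inside=no margin=-6471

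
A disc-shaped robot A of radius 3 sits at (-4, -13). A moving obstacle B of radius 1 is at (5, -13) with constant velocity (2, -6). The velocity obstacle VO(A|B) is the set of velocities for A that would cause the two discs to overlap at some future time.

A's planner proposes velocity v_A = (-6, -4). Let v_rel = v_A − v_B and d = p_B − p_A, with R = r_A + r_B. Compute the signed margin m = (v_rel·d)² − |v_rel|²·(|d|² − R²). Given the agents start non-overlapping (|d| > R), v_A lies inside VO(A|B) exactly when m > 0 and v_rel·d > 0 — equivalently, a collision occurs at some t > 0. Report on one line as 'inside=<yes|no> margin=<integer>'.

d = (9, 0),  |d|² = 81;  R = 3+1 = 4,  c = 81−4² = 65
v_rel = (-8, 2),  |v_rel|² = 68;  v_rel·d = (-8)·(9) + (2)·(0) = -72
68·t² + 144·t + 65 = 0  ⇒  m = (-72)² − 68·65 = 764
m = 764 > 0,  v_rel·d = -72 < 0  ⇒  outside

inside=no margin=764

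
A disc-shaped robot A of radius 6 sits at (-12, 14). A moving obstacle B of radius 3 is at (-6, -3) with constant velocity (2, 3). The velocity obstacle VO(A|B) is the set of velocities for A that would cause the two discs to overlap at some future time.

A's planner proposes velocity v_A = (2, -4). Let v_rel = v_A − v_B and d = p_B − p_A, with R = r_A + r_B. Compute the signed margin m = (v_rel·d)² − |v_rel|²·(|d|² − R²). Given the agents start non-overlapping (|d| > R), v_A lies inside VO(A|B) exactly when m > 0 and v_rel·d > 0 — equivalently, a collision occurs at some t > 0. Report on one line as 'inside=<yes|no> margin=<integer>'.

d = (6, -17),  |d|² = 325;  R = 6+3 = 9,  c = 325−9² = 244
v_rel = (0, -7),  |v_rel|² = 49;  v_rel·d = (0)·(6) + (-7)·(-17) = 119
49·t² − 238·t + 244 = 0  ⇒  m = 119² − 49·244 = 2205
m = 2205 > 0,  v_rel·d = 119 > 0  ⇒  inside

inside=yes margin=2205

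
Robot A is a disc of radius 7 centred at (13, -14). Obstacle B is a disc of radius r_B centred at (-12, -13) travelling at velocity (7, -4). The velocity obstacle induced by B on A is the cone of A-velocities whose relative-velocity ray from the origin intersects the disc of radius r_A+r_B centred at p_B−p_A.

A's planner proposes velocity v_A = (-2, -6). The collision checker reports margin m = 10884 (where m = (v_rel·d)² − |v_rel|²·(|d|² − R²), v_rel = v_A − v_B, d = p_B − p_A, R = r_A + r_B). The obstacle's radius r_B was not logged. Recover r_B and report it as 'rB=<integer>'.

m = 10884
d = (-25, 1);  v_rel = (-9, -2),  |v_rel|² = 85
v_rel×d = (-9)·(1) − (-2)·(-25) = -59
since m = R²·85 − (-59)²:  R² = (3481 + 10884) / 85 = 169
R = √169 = 13  ⇒  r_B = 13 − 7 = 6

rB=6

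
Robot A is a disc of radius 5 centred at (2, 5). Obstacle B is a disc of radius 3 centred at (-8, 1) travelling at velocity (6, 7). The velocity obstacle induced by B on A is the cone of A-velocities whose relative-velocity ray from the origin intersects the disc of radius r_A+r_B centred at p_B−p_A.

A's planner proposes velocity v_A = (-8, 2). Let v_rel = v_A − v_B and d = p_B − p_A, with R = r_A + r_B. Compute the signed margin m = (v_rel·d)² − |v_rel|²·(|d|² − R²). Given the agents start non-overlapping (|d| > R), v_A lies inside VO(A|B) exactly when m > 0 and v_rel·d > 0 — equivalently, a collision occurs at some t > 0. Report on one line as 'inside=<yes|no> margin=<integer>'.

d = (-10, -4),  |d|² = 116;  R = 5+3 = 8,  c = 116−8² = 52
v_rel = (-14, -5),  |v_rel|² = 221;  v_rel·d = (-14)·(-10) + (-5)·(-4) = 160
221·t² − 320·t + 52 = 0  ⇒  m = 160² − 221·52 = 14108
m = 14108 > 0,  v_rel·d = 160 > 0  ⇒  inside

inside=yes margin=14108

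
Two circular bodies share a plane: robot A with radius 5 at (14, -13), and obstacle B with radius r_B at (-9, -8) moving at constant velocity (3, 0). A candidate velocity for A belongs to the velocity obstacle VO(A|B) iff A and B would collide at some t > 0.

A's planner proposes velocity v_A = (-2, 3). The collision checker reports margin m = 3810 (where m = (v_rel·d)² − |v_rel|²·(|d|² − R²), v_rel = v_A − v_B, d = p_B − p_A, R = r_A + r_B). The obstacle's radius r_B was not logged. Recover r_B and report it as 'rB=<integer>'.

m = 3810
d = (-23, 5);  v_rel = (-5, 3),  |v_rel|² = 34
v_rel×d = (-5)·(5) − (3)·(-23) = 44
since m = R²·34 − 44²:  R² = (1936 + 3810) / 34 = 169
R = √169 = 13  ⇒  r_B = 13 − 5 = 8

rB=8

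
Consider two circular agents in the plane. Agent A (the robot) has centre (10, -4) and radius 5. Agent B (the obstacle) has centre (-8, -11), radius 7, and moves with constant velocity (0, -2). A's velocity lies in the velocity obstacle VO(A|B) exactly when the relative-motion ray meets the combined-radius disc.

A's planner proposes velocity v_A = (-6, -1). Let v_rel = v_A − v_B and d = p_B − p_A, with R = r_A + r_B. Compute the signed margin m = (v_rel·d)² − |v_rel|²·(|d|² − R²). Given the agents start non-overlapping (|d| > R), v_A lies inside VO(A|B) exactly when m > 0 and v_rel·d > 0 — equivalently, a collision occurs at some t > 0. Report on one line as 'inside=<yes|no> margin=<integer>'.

d = (-18, -7),  |d|² = 373;  R = 5+7 = 12,  c = 373−12² = 229
v_rel = (-6, 1),  |v_rel|² = 37;  v_rel·d = (-6)·(-18) + (1)·(-7) = 101
37·t² − 202·t + 229 = 0  ⇒  m = 101² − 37·229 = 1728
m = 1728 > 0,  v_rel·d = 101 > 0  ⇒  inside

inside=yes margin=1728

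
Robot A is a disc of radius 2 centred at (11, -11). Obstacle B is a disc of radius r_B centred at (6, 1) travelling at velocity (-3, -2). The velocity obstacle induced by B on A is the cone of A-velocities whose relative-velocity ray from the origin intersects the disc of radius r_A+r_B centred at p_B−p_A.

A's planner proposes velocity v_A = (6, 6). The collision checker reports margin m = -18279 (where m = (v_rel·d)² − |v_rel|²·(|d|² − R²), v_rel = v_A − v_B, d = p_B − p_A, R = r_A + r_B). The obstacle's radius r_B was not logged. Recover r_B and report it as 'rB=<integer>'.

m = -18279
d = (-5, 12);  v_rel = (9, 8),  |v_rel|² = 145
v_rel×d = (9)·(12) − (8)·(-5) = 148
since m = R²·145 − 148²:  R² = (21904 + -18279) / 145 = 25
R = √25 = 5  ⇒  r_B = 5 − 2 = 3

rB=3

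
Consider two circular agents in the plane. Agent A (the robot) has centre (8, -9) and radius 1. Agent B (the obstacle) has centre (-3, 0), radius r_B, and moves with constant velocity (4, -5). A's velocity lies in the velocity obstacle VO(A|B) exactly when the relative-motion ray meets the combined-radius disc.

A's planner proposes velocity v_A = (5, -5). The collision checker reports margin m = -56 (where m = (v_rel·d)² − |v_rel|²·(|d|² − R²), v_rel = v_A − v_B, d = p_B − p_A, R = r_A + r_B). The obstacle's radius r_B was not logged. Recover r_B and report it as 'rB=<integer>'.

m = -56
d = (-11, 9);  v_rel = (1, 0),  |v_rel|² = 1
v_rel×d = (1)·(9) − (0)·(-11) = 9
since m = R²·1 − 9²:  R² = (81 + -56) / 1 = 25
R = √25 = 5  ⇒  r_B = 5 − 1 = 4

rB=4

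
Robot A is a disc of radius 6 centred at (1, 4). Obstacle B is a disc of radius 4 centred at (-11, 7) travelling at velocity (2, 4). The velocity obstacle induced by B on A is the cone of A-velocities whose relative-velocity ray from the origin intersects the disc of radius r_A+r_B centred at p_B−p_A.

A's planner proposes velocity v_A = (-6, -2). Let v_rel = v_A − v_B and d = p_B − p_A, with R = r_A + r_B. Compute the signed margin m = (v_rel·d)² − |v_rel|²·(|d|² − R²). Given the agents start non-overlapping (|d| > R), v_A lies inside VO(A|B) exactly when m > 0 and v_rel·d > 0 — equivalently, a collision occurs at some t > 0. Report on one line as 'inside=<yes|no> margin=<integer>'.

d = (-12, 3),  |d|² = 153;  R = 6+4 = 10,  c = 153−10² = 53
v_rel = (-8, -6),  |v_rel|² = 100;  v_rel·d = (-8)·(-12) + (-6)·(3) = 78
100·t² − 156·t + 53 = 0  ⇒  m = 78² − 100·53 = 784
m = 784 > 0,  v_rel·d = 78 > 0  ⇒  inside

inside=yes margin=784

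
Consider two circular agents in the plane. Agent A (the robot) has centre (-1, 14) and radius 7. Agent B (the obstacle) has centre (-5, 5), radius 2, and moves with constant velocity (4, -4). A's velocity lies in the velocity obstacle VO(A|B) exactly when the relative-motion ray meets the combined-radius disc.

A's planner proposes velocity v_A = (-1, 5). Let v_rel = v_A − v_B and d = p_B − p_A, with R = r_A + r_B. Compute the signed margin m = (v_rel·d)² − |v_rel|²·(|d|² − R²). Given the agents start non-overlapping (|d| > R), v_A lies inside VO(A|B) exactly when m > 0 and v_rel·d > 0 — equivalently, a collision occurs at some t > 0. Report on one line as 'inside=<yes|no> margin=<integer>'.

d = (-4, -9),  |d|² = 97;  R = 7+2 = 9,  c = 97−9² = 16
v_rel = (-5, 9),  |v_rel|² = 106;  v_rel·d = (-5)·(-4) + (9)·(-9) = -61
106·t² + 122·t + 16 = 0  ⇒  m = (-61)² − 106·16 = 2025
m = 2025 > 0,  v_rel·d = -61 < 0  ⇒  outside

inside=no margin=2025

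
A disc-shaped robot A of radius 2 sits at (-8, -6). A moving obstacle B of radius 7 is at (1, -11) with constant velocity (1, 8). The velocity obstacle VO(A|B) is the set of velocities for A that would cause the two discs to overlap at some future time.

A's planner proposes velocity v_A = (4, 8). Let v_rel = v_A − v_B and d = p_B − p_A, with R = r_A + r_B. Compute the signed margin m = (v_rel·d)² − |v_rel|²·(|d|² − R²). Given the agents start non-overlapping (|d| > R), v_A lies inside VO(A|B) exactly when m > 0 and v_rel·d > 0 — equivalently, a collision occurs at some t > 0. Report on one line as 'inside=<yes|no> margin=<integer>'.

d = (9, -5),  |d|² = 106;  R = 2+7 = 9,  c = 106−9² = 25
v_rel = (3, 0),  |v_rel|² = 9;  v_rel·d = (3)·(9) + (0)·(-5) = 27
9·t² − 54·t + 25 = 0  ⇒  m = 27² − 9·25 = 504
m = 504 > 0,  v_rel·d = 27 > 0  ⇒  inside

inside=yes margin=504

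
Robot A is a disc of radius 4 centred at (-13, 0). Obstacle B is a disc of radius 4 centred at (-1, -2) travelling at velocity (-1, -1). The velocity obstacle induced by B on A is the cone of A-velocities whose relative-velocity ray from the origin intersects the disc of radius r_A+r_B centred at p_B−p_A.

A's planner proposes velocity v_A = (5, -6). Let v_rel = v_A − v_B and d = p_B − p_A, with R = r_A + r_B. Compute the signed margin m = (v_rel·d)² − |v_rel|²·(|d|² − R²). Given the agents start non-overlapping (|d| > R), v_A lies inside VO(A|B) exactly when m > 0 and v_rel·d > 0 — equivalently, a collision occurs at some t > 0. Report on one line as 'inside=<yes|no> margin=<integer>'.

d = (12, -2),  |d|² = 148;  R = 4+4 = 8,  c = 148−8² = 84
v_rel = (6, -5),  |v_rel|² = 61;  v_rel·d = (6)·(12) + (-5)·(-2) = 82
61·t² − 164·t + 84 = 0  ⇒  m = 82² − 61·84 = 1600
m = 1600 > 0,  v_rel·d = 82 > 0  ⇒  inside

inside=yes margin=1600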